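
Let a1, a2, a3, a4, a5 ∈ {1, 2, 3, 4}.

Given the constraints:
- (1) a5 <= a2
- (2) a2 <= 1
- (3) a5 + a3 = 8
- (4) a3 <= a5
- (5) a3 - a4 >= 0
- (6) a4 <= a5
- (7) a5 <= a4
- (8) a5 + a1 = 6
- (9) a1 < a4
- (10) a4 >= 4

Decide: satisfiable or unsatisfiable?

Unsatisfiable

From constraints 6 and 10: a5 ≥ a4 and a4 ≥ 4, so a5 ≥ 4. From constraints 1 and 2: a5 ≤ a2 and a2 ≤ 1, so a5 ≤ 1. But 1 < 4, so no value of a5 works.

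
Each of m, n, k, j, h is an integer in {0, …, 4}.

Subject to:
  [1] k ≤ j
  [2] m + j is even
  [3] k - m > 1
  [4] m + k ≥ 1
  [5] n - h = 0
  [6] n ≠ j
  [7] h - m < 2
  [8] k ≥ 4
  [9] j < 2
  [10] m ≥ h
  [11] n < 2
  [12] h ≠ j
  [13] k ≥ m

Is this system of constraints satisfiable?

Unsatisfiable

From constraints 1 and 8: j ≥ k and k ≥ 4, so j ≥ 4. From constraint 9: j ≤ 1. But 1 < 4, so no value of j works.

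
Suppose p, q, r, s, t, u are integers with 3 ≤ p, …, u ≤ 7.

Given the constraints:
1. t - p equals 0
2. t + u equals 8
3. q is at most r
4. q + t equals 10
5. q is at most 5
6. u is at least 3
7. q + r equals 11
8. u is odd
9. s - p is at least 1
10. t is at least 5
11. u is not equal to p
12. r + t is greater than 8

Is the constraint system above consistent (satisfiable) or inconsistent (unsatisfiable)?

Satisfiable

Setting (p, q, r, s, t, u) = (5, 5, 6, 7, 5, 3) satisfies everything: constraint 1: t - p = 0; constraint 2: t + u = 8; constraint 4: q + t = 10, and the others follow.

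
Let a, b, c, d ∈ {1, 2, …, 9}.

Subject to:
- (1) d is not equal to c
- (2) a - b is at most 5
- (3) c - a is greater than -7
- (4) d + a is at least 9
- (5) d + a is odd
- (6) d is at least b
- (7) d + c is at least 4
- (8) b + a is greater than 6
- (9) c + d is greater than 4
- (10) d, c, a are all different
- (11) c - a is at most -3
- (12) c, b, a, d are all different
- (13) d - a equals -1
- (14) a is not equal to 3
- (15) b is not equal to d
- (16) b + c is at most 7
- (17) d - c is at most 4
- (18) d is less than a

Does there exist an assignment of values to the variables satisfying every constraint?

Satisfiable

Setting (a, b, c, d) = (5, 3, 1, 4) satisfies everything: constraint 2: a - b = 2; constraint 3: c - a = -4, and the others follow.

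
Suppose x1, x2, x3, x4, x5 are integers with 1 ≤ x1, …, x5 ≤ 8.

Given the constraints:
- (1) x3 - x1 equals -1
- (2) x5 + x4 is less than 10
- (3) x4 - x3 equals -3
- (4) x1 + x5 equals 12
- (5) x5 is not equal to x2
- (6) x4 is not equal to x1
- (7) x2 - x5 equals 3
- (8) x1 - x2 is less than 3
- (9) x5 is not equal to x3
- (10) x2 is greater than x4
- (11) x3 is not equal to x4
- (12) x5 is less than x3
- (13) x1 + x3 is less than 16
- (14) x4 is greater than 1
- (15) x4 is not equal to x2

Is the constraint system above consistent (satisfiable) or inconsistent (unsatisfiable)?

Satisfiable

Try x1 = 8, x2 = 7, x3 = 7, x4 = 4, x5 = 4.
Check constraint 1: x3 - x1 = -1; constraint 2: x5 + x4 = 8; constraint 3: x4 - x3 = -3. The remaining constraints are straightforward to verify.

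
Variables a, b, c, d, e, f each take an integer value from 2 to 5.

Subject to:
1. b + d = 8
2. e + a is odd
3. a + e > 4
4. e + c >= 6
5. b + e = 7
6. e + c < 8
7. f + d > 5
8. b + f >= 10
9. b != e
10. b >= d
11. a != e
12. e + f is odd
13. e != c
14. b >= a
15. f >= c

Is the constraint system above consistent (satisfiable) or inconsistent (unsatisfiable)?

Take a = 3, b = 5, c = 5, d = 3, e = 2, f = 5. Then constraint 1: b + d = 8; constraint 3: a + e = 5, and every other listed constraint is also met.

Satisfiable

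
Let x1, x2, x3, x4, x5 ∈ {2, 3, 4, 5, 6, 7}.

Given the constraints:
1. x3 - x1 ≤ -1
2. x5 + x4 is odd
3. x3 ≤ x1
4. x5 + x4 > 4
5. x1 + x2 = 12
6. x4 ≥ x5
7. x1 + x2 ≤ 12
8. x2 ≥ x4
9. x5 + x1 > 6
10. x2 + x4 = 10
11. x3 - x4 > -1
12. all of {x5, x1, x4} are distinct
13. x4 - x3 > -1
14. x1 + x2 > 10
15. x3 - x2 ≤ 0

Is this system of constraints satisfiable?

Satisfiable

Try x1 = 7, x2 = 5, x3 = 5, x4 = 5, x5 = 2.
Check constraint 1: x3 - x1 = -2; constraint 4: x5 + x4 = 7; constraint 5: x1 + x2 = 12. The remaining constraints are straightforward to verify.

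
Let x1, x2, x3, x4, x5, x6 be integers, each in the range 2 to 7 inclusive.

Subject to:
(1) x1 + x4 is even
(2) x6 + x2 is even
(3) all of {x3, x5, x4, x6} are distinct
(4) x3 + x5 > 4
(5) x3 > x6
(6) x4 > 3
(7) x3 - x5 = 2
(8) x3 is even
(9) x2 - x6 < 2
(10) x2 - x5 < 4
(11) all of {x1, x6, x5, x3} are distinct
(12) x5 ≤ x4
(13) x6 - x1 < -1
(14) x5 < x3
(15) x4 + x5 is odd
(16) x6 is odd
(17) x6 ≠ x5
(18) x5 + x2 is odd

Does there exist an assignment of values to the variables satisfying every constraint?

Setting (x1, x2, x3, x4, x5, x6) = (7, 3, 4, 7, 2, 3) satisfies everything: constraint 4: x3 + x5 = 6; constraint 7: x3 - x5 = 2; constraint 9: x2 - x6 = 0, and the others follow.

Satisfiable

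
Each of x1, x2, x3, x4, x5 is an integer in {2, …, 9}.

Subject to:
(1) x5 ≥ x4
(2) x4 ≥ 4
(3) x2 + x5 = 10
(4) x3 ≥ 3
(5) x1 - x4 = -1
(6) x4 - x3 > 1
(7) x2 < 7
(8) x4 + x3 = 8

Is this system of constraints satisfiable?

Satisfiable

One satisfying assignment is x1 = 4, x2 = 2, x3 = 3, x4 = 5, x5 = 8.
For the less obvious constraints — constraint 3: x2 + x5 = 10; constraint 5: x1 - x4 = -1 — and the others hold by inspection.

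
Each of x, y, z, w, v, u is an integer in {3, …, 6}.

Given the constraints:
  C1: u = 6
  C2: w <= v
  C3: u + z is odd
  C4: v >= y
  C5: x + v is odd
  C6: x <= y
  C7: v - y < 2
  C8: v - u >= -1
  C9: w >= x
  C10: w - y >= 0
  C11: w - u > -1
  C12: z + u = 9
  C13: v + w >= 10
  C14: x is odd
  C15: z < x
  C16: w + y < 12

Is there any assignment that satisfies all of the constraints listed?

Satisfiable

Setting (x, y, z, w, v, u) = (5, 5, 3, 6, 6, 6) satisfies everything: constraint 7: v - y = 1; constraint 8: v - u = 0, and the others follow.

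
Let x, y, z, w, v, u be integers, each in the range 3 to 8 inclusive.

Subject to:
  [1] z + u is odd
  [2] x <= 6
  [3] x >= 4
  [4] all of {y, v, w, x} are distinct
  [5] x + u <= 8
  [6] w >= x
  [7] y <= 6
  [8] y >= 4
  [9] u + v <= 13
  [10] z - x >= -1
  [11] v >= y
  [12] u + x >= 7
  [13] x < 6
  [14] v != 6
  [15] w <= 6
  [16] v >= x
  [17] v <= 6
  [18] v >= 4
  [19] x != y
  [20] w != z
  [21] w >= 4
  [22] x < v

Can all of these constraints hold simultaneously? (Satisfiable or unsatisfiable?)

Unsatisfiable

Constraints 2, 3, 7, 8, 15, 17, 18, and 21 confine each of y, v, w, x to the 3 values {4, …, 6}.
Constraint 4 requires all 4 of them to be distinct, but only 3 values are available — impossible by the pigeonhole principle.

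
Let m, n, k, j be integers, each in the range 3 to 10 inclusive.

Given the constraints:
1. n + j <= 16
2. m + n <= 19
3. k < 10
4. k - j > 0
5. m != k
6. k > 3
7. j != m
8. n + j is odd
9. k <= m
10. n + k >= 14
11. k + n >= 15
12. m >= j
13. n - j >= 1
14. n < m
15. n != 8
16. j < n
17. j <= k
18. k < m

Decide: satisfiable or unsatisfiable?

One satisfying assignment is m = 10, n = 9, k = 7, j = 6.
For the less obvious constraints — constraint 1: n + j = 15; constraint 2: m + n = 19 — and the others hold by inspection.

Satisfiable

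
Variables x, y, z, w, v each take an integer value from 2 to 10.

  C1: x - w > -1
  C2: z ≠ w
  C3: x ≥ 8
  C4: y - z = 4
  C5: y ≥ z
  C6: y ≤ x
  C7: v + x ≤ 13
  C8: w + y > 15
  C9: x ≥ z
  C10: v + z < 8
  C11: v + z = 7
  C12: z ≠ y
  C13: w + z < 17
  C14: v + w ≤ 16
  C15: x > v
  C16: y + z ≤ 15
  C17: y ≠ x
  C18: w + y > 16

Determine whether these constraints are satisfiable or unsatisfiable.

Try x = 10, y = 8, z = 4, w = 10, v = 3.
Check constraint 1: x - w = 0; constraint 4: y - z = 4; constraint 7: v + x = 13. The remaining constraints are straightforward to verify.

Satisfiable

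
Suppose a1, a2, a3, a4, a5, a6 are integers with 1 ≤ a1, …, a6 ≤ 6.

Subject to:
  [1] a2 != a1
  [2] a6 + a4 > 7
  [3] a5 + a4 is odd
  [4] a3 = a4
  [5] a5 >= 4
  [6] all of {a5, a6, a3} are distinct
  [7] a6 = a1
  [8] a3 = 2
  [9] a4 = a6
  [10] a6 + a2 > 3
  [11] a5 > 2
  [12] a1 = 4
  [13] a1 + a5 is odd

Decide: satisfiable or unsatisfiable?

Unsatisfiable

Constraint 8 fixes a3 = 2 and constraint 12 fixes a1 = 4. Constraints 4, 7, and 9 give a3 = a4 = a6 = a1, so a3 = a1. But 2 ≠ 4 — contradiction.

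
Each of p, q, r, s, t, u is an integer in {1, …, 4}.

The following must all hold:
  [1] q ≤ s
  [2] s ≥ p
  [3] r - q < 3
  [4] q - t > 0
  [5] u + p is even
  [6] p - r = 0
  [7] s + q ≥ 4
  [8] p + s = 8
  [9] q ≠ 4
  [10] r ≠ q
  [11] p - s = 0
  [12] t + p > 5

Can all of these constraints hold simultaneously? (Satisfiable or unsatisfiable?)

Satisfiable

One satisfying assignment is p = 4, q = 3, r = 4, s = 4, t = 2, u = 2.
For the less obvious constraints — constraint 3: r - q = 1; constraint 4: q - t = 1 — and the others hold by inspection.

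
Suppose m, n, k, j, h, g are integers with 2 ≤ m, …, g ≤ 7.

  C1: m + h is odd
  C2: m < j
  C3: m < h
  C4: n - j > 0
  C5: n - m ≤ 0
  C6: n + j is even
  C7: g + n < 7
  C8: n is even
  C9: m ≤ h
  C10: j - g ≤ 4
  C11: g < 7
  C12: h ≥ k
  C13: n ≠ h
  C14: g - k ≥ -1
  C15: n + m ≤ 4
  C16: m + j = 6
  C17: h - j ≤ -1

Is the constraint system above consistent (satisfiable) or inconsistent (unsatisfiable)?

Constraints 3, 4, 5, and 17 give h < j, j < n, n ≤ m, m < h. Chaining: h < j < n ≤ m < h, which forces h < h — impossible.

Unsatisfiable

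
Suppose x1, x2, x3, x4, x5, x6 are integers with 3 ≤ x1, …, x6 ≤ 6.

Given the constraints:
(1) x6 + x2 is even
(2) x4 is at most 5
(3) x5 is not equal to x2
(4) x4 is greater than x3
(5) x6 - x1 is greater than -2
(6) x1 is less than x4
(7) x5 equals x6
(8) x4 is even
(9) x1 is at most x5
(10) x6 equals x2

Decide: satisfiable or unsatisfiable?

From constraints 7 and 10, x5 = x6 = x2, so x5 = x2. But constraint 3 says x5 ≠ x2. Contradiction.

Unsatisfiable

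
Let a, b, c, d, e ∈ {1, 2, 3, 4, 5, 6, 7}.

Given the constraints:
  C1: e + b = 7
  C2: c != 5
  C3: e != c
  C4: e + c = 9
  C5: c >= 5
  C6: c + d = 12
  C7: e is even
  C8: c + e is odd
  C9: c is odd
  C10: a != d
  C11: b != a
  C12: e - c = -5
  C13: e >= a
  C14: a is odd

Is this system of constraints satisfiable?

Take a = 1, b = 5, c = 7, d = 5, e = 2. Then constraint 1: e + b = 7; constraint 4: e + c = 9, and every other listed constraint is also met.

Satisfiable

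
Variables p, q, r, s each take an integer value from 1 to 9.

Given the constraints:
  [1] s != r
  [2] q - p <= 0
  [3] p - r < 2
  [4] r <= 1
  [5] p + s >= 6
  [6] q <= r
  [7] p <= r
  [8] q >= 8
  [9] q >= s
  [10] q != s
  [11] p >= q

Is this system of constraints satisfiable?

From constraints 8 and 11: p ≥ q and q ≥ 8, so p ≥ 8. From constraints 4 and 7: p ≤ r and r ≤ 1, so p ≤ 1. But 1 < 8, so no value of p works.

Unsatisfiable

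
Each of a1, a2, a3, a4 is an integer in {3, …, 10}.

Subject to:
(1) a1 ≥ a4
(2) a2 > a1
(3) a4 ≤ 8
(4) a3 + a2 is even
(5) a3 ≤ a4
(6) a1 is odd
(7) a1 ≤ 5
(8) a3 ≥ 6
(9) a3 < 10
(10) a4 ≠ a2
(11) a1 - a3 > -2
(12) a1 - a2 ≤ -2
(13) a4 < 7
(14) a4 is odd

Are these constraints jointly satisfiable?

Unsatisfiable

From constraints 5 and 8: a4 ≥ a3 and a3 ≥ 6, so a4 ≥ 6. From constraints 1 and 7: a4 ≤ a1 and a1 ≤ 5, so a4 ≤ 5. But 5 < 6, so no value of a4 works.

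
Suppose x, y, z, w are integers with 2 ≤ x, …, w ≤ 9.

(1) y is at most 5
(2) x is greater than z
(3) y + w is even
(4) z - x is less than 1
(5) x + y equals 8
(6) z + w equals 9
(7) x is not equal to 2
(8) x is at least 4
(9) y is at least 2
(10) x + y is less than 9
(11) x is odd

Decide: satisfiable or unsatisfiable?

Satisfiable

Setting (x, y, z, w) = (5, 3, 4, 5) satisfies everything: constraint 4: z - x = -1; constraint 5: x + y = 8; constraint 6: z + w = 9, and the others follow.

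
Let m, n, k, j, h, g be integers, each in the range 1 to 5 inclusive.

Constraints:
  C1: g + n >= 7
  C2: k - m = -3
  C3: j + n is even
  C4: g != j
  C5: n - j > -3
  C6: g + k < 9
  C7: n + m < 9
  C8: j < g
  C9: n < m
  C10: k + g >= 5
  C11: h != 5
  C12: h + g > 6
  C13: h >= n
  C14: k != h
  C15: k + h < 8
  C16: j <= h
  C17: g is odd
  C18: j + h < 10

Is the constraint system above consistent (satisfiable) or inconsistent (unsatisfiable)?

Setting (m, n, k, j, h, g) = (4, 3, 1, 3, 4, 5) satisfies everything: constraint 1: g + n = 8; constraint 2: k - m = -3; constraint 5: n - j = 0, and the others follow.

Satisfiable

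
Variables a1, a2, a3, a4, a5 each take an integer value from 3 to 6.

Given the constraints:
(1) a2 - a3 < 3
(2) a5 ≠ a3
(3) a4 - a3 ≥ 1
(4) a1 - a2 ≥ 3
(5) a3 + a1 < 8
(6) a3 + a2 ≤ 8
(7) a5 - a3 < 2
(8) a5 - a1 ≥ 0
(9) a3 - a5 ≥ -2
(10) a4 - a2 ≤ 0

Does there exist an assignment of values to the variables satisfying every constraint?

Constraints 3, 4, 8, 9, and 10 give a2 − a4 ≥ 0, a4 − a3 ≥ 1, a3 − a5 ≥ -2, a5 − a1 ≥ 0, a1 − a2 ≥ 3.
Adding all 5 inequalities: the left sides telescope to 0, and the right sides sum to 0 + 1 + (-2) + 0 + 3 = 2. So 0 ≥ 2, which is false.

Unsatisfiable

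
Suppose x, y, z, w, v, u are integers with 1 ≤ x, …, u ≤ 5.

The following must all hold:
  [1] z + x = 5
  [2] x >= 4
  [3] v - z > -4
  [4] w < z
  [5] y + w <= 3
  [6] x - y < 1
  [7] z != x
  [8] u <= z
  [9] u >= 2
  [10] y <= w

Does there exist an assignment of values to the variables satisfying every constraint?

From constraints 8 and 9: z ≥ u ≥ 2. From constraint 2: x ≥ 4. Hence z + x ≥ 6. But constraint 1 requires z + x = 5, and 5 < 6. Contradiction.

Unsatisfiable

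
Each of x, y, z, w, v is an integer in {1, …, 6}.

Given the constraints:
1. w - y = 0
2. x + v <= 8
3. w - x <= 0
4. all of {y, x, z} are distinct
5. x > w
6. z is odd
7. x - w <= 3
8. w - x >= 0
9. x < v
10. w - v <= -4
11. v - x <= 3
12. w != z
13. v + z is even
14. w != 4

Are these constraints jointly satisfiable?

Unsatisfiable

Constraints 8, 10, and 11 give x − v ≥ -3, v − w ≥ 4, w − x ≥ 0.
Adding all 3 inequalities: the left sides telescope to 0, and the right sides sum to (-3) + 4 + 0 = 1. So 0 ≥ 1, which is false.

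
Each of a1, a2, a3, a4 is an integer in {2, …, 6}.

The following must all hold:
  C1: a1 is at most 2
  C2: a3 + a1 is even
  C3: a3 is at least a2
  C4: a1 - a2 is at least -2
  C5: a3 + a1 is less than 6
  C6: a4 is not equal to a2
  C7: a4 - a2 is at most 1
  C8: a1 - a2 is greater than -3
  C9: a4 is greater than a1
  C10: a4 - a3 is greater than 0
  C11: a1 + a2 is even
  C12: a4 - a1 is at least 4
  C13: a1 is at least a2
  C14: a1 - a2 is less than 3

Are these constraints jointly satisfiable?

Unsatisfiable

Constraints 4, 7, and 12 give a1 − a2 ≥ -2, a2 − a4 ≥ -1, a4 − a1 ≥ 4.
Adding all 3 inequalities: the left sides telescope to 0, and the right sides sum to (-2) + (-1) + 4 = 1. So 0 ≥ 1, which is false.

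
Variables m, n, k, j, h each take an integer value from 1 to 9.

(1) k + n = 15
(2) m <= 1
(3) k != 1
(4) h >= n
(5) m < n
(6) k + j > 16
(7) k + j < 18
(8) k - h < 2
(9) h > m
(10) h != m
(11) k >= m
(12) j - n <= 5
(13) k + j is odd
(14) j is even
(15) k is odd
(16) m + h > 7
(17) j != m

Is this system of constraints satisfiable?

Satisfiable

One satisfying assignment is m = 1, n = 6, k = 9, j = 8, h = 9.
For the less obvious constraints — constraint 1: k + n = 15; constraint 6: k + j = 17 — and the others hold by inspection.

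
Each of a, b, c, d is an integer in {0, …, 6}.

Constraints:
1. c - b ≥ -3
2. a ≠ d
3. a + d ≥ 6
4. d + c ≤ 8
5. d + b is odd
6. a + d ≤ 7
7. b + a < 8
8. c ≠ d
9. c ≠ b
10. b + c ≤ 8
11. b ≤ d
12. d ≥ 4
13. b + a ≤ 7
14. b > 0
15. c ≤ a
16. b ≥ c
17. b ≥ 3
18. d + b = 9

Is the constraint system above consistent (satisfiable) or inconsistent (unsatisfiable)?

Setting (a, b, c, d) = (1, 4, 1, 5) satisfies everything: constraint 1: c - b = -3; constraint 3: a + d = 6, and the others follow.

Satisfiable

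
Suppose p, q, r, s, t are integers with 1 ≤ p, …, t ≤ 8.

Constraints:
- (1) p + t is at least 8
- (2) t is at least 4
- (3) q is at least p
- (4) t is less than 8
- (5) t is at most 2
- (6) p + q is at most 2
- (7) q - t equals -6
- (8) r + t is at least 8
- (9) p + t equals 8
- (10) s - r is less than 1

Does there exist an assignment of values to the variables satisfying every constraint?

From constraint 2: t ≥ 4. From constraint 5: t ≤ 2. But 2 < 4, so no value of t works.

Unsatisfiable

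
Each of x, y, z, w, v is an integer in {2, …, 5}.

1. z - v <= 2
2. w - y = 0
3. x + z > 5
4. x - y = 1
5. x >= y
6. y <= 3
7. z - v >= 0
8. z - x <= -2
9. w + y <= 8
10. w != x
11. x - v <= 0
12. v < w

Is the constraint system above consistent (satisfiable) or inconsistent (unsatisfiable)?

Constraints 7, 8, and 11 give v − x ≥ 0, x − z ≥ 2, z − v ≥ 0.
Adding all 3 inequalities: the left sides telescope to 0, and the right sides sum to 0 + 2 + 0 = 2. So 0 ≥ 2, which is false.

Unsatisfiable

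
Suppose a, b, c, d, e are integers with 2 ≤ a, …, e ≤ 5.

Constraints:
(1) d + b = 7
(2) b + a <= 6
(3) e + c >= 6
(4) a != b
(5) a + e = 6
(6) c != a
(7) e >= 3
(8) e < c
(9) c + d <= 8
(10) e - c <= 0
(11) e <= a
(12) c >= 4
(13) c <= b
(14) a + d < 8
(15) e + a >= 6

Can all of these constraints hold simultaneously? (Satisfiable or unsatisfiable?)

Unsatisfiable

From constraints 12 and 13: b ≥ c ≥ 4. From constraints 7 and 11: a ≥ e ≥ 3. Hence b + a ≥ 7. But constraint 2 requires b + a ≤ 6, and 6 < 7. Contradiction.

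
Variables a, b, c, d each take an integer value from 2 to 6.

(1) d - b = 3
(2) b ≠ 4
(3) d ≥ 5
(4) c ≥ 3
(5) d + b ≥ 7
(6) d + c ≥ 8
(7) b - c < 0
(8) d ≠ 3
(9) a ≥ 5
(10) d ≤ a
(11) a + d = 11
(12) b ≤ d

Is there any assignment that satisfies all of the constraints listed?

Take a = 6, b = 2, c = 4, d = 5. Then constraint 1: d - b = 3; constraint 5: d + b = 7; constraint 6: d + c = 9, and every other listed constraint is also met.

Satisfiable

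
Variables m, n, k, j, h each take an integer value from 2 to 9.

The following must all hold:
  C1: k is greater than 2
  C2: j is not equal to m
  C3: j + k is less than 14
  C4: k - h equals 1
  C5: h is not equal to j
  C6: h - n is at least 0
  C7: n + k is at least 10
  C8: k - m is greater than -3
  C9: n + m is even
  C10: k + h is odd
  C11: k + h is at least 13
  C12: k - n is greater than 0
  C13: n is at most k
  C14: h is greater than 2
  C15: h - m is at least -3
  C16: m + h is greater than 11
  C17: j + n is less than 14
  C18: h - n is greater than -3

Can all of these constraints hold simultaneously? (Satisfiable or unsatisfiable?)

Try m = 8, n = 6, k = 7, j = 5, h = 6.
Check constraint 3: j + k = 12; constraint 4: k - h = 1. The remaining constraints are straightforward to verify.

Satisfiable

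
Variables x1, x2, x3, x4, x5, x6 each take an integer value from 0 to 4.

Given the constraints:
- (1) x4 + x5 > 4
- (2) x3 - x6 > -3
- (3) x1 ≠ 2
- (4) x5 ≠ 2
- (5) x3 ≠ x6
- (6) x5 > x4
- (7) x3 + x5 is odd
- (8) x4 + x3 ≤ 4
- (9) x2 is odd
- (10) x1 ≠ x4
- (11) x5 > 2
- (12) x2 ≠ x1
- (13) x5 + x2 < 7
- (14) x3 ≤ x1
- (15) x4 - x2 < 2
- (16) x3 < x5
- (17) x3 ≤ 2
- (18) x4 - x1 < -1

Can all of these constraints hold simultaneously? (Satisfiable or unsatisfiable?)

Satisfiable

One satisfying assignment is x1 = 4, x2 = 1, x3 = 2, x4 = 2, x5 = 3, x6 = 3.
For the less obvious constraints — constraint 1: x4 + x5 = 5; constraint 2: x3 - x6 = -1; constraint 8: x4 + x3 = 4 — and the others hold by inspection.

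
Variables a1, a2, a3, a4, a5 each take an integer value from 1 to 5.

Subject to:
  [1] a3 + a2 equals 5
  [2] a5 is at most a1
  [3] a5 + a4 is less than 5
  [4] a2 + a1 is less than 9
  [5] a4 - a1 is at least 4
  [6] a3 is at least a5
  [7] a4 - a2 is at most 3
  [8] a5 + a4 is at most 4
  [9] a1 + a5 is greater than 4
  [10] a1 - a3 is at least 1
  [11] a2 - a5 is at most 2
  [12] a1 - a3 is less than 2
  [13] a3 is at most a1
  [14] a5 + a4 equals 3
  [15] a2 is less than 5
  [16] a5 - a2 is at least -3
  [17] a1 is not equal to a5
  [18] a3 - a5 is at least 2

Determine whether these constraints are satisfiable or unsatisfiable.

Constraints 5, 7, 10, 16, and 18 give a1 − a3 ≥ 1, a3 − a5 ≥ 2, a5 − a2 ≥ -3, a2 − a4 ≥ -3, a4 − a1 ≥ 4.
Adding all 5 inequalities: the left sides telescope to 0, and the right sides sum to 1 + 2 + (-3) + (-3) + 4 = 1. So 0 ≥ 1, which is false.

Unsatisfiable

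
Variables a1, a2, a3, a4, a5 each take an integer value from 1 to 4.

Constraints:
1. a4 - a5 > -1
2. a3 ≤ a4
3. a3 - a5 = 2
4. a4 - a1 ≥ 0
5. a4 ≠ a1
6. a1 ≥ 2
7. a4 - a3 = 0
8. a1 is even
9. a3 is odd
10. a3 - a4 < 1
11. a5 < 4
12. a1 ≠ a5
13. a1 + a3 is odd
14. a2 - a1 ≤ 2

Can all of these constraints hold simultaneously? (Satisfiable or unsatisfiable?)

Satisfiable

Take a1 = 2, a2 = 3, a3 = 3, a4 = 3, a5 = 1. Then constraint 1: a4 - a5 = 2; constraint 3: a3 - a5 = 2, and every other listed constraint is also met.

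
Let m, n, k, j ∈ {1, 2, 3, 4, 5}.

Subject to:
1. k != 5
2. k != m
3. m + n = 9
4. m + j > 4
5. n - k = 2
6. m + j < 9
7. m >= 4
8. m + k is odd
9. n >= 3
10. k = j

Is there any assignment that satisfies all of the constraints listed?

Satisfiable

The assignment m = 5, n = 4, k = 2, j = 2 works:
  constraint 3 holds since m + n = 9.
  constraint 4 holds since m + j = 7.
The rest check out directly.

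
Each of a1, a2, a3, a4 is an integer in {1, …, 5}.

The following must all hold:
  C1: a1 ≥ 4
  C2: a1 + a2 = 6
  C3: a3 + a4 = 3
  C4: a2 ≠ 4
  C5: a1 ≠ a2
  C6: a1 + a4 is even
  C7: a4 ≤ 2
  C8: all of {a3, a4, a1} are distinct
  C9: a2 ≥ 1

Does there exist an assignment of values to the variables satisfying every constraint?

Satisfiable

Take a1 = 4, a2 = 2, a3 = 1, a4 = 2. Then constraint 2: a1 + a2 = 6; constraint 3: a3 + a4 = 3; constraint 8: values 1, 2, 4 are distinct, and every other listed constraint is also met.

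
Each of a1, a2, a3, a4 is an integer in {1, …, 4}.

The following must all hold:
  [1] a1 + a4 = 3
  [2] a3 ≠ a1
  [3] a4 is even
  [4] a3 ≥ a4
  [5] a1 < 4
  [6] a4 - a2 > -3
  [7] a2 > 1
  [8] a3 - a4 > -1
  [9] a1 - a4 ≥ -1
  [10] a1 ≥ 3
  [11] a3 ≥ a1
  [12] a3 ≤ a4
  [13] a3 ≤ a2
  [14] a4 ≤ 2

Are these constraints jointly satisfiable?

From constraints 10 and 11: a3 ≥ a1 and a1 ≥ 3, so a3 ≥ 3. From constraints 12 and 14: a3 ≤ a4 and a4 ≤ 2, so a3 ≤ 2. But 2 < 3, so no value of a3 works.

Unsatisfiable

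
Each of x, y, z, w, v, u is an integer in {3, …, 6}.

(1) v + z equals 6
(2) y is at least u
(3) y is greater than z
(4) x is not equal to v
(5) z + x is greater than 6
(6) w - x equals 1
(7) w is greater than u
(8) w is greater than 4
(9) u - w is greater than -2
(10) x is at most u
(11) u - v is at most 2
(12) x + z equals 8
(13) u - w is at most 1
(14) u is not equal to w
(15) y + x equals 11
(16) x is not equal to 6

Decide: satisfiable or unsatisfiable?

Satisfiable

Setting (x, y, z, w, v, u) = (5, 6, 3, 6, 3, 5) satisfies everything: constraint 1: v + z = 6; constraint 5: z + x = 8; constraint 6: w - x = 1, and the others follow.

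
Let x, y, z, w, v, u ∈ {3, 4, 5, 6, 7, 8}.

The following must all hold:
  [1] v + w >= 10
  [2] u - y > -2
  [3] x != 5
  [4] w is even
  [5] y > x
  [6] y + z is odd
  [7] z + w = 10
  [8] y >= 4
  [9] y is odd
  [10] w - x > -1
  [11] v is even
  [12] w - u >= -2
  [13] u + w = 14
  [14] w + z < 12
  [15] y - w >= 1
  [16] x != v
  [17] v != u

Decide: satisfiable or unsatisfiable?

Satisfiable

The assignment x = 6, y = 7, z = 4, w = 6, v = 4, u = 8 works:
  constraint 1 holds since v + w = 10.
  constraint 2 holds since u - y = 1.
The rest check out directly.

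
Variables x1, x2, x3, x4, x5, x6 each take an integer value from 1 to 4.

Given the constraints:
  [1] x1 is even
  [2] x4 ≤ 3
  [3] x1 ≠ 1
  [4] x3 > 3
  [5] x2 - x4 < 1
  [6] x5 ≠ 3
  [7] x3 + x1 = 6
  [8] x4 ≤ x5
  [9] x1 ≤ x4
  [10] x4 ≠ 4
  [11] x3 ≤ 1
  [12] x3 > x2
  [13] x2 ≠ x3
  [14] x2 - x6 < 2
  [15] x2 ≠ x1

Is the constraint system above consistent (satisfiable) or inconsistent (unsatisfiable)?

Unsatisfiable

From constraint 11: x3 ≤ 1. From constraints 2 and 9: x1 ≤ x4 ≤ 3. Hence x3 + x1 ≤ 4. But constraint 7 requires x3 + x1 = 6, and 6 > 4. Contradiction.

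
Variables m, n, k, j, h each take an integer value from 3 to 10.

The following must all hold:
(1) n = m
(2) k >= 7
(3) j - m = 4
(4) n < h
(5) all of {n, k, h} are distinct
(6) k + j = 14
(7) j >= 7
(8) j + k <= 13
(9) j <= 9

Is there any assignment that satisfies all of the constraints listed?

From constraint 7: j ≥ 7. From constraint 2: k ≥ 7. Hence j + k ≥ 14. But constraint 8 requires j + k ≤ 13, and 13 < 14. Contradiction.

Unsatisfiable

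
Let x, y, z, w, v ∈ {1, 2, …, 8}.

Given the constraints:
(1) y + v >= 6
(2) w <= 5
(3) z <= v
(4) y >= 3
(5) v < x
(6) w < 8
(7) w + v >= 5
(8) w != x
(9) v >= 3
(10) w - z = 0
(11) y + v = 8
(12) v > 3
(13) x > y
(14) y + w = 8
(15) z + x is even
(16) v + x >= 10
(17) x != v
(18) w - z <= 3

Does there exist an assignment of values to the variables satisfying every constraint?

The assignment x = 6, y = 4, z = 4, w = 4, v = 4 works:
  constraint 1 holds since y + v = 8.
  constraint 7 holds since w + v = 8.
  constraint 10 holds since w - z = 0.
The rest check out directly.

Satisfiable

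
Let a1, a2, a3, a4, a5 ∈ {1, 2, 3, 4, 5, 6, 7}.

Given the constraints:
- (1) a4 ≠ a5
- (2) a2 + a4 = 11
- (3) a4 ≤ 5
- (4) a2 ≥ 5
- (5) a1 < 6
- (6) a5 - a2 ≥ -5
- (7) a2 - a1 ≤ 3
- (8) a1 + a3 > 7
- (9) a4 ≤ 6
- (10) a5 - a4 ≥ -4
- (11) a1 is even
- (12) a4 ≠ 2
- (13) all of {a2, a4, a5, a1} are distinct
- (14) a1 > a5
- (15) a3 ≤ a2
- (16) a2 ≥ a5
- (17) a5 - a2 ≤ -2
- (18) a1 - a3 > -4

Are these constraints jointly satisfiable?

Satisfiable

Try a1 = 4, a2 = 6, a3 = 5, a4 = 5, a5 = 2.
Check constraint 2: a2 + a4 = 11; constraint 6: a5 - a2 = -4. The remaining constraints are straightforward to verify.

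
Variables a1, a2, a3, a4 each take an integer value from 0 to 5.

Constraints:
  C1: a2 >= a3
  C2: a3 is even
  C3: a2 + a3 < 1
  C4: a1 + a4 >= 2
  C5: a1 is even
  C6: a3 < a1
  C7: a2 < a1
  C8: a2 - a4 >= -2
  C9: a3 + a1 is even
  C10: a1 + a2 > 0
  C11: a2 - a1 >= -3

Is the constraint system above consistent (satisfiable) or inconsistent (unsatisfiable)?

Setting (a1, a2, a3, a4) = (2, 0, 0, 2) satisfies everything: constraint 3: a2 + a3 = 0; constraint 4: a1 + a4 = 4; constraint 8: a2 - a4 = -2, and the others follow.

Satisfiable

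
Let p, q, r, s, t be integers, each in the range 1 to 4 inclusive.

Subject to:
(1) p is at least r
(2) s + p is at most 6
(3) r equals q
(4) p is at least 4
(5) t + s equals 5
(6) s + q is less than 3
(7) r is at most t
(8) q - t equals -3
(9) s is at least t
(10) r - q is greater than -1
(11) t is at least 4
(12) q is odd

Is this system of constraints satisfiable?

From constraints 9 and 11: s ≥ t ≥ 4. From constraint 4: p ≥ 4. Hence s + p ≥ 8. But constraint 2 requires s + p ≤ 6, and 6 < 8. Contradiction.

Unsatisfiable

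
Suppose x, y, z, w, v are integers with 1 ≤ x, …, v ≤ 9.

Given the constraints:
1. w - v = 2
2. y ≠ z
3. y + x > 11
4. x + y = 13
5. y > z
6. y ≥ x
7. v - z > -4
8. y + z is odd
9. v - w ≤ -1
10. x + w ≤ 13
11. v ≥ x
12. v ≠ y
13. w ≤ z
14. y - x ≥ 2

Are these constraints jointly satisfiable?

The assignment x = 4, y = 9, z = 8, w = 7, v = 5 works:
  constraint 1 holds since w - v = 2.
  constraint 3 holds since y + x = 13.
The rest check out directly.

Satisfiable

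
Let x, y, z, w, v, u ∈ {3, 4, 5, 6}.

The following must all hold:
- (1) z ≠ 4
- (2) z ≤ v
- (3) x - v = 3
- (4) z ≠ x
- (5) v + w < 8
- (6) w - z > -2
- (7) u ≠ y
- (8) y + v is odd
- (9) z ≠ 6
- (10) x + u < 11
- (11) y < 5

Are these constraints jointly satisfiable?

Satisfiable

Setting (x, y, z, w, v, u) = (6, 4, 3, 3, 3, 3) satisfies everything: constraint 3: x - v = 3; constraint 5: v + w = 6; constraint 6: w - z = 0, and the others follow.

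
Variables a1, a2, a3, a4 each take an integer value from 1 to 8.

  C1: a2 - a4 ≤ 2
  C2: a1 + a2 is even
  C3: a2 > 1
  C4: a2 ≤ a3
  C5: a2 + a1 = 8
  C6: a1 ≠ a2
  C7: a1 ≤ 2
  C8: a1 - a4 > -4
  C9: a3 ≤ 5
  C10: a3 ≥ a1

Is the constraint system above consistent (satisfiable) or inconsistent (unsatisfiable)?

Unsatisfiable

From constraints 4 and 9: a2 ≤ a3 ≤ 5. From constraint 7: a1 ≤ 2. Hence a2 + a1 ≤ 7. But constraint 5 requires a2 + a1 = 8, and 8 > 7. Contradiction.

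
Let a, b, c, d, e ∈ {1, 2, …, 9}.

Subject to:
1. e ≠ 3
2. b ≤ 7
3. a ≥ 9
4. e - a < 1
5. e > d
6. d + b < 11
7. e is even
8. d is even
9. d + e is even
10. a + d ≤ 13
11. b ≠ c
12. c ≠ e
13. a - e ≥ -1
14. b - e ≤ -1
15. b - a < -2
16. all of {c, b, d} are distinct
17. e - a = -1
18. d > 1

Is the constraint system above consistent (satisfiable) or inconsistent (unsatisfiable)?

Try a = 9, b = 5, c = 7, d = 4, e = 8.
Check constraint 4: e - a = -1; constraint 6: d + b = 9. The remaining constraints are straightforward to verify.

Satisfiable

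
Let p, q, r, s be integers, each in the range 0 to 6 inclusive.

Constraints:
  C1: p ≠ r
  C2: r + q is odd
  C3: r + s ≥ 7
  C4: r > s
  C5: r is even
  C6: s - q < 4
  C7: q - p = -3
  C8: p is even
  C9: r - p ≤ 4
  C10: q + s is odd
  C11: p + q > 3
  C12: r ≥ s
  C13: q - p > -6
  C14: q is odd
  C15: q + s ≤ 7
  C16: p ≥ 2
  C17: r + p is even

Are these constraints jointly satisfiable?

Take p = 4, q = 1, r = 6, s = 4. Then constraint 3: r + s = 10; constraint 6: s - q = 3; constraint 7: q - p = -3, and every other listed constraint is also met.

Satisfiable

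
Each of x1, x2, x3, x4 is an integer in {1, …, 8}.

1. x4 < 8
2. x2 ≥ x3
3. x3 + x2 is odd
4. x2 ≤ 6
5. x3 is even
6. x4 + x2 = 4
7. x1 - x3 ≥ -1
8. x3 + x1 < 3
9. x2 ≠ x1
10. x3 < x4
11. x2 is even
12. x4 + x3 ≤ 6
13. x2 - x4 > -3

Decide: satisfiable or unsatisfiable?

Constraint 5 makes x3 even and constraint 11 makes x2 even, so x3 + x2 must be even. Constraint 3 says x3 + x2 is odd — contradiction.

Unsatisfiable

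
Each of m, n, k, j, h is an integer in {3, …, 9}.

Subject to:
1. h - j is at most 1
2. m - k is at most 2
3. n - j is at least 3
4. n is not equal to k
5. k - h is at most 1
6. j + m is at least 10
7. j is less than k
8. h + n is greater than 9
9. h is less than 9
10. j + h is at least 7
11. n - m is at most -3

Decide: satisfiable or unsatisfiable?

Unsatisfiable

Constraints 1, 2, 3, 5, and 11 give m − n ≥ 3, n − j ≥ 3, j − h ≥ -1, h − k ≥ -1, k − m ≥ -2.
Adding all 5 inequalities: the left sides telescope to 0, and the right sides sum to 3 + 3 + (-1) + (-1) + (-2) = 2. So 0 ≥ 2, which is false.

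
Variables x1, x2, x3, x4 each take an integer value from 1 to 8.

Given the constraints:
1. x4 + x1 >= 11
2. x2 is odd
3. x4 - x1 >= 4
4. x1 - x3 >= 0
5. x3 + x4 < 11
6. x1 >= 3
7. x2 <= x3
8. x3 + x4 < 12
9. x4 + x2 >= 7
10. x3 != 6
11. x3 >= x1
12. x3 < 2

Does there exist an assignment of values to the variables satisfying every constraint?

Unsatisfiable

From constraints 6 and 11: x3 ≥ x1 and x1 ≥ 3, so x3 ≥ 3. From constraint 12: x3 ≤ 1. But 1 < 3, so no value of x3 works.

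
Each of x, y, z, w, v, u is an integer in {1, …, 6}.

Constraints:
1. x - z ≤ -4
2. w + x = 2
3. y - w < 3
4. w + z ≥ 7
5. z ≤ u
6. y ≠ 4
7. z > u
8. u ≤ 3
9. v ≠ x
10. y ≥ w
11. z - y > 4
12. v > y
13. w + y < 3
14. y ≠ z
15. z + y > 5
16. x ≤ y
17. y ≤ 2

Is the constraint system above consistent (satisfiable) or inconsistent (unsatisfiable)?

From constraints 10 and 17: w ≤ y ≤ 2. From constraints 5 and 8: z ≤ u ≤ 3. Hence w + z ≤ 5. But constraint 4 requires w + z ≥ 7, and 7 > 5. Contradiction.

Unsatisfiable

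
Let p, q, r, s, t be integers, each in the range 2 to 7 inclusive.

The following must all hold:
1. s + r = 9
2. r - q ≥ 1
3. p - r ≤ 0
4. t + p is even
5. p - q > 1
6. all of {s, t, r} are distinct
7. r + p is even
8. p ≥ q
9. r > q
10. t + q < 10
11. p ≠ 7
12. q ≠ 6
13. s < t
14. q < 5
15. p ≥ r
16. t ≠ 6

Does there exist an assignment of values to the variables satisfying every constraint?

Setting (p, q, r, s, t) = (6, 4, 6, 3, 4) satisfies everything: constraint 1: s + r = 9; constraint 2: r - q = 2, and the others follow.

Satisfiable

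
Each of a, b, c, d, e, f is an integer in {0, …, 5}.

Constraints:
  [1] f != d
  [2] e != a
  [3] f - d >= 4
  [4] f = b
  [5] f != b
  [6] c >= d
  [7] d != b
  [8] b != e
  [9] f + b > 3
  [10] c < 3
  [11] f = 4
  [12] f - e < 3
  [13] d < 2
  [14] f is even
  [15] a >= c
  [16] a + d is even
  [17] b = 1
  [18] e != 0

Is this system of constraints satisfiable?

Constraint 11 fixes f = 4 and constraint 17 fixes b = 1, but constraint 4 requires f = b. Since 4 ≠ 1, contradiction.

Unsatisfiable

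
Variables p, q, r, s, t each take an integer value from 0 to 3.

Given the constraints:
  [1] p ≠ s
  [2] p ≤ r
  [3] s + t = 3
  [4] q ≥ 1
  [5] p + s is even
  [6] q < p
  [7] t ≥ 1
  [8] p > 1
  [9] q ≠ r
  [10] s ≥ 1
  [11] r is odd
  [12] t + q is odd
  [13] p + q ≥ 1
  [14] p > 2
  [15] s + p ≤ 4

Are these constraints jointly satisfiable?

One satisfying assignment is p = 3, q = 1, r = 3, s = 1, t = 2.
For the less obvious constraints — constraint 3: s + t = 3; constraint 13: p + q = 4 — and the others hold by inspection.

Satisfiable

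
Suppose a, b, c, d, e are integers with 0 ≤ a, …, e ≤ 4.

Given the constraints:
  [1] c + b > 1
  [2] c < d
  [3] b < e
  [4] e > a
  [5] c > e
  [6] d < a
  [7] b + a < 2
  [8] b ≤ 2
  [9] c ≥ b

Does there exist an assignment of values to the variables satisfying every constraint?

Unsatisfiable

Constraints 2, 4, 5, and 6 give c < d, d < a, a < e, e < c. Chaining: c < d < a < e < c, which forces c < c — impossible.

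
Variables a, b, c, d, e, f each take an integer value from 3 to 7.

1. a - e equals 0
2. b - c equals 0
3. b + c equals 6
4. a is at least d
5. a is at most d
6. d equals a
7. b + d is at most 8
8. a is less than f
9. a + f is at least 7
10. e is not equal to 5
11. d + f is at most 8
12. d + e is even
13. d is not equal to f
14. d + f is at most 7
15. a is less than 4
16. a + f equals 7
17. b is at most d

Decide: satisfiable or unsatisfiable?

Satisfiable

One satisfying assignment is a = 3, b = 3, c = 3, d = 3, e = 3, f = 4.
For the less obvious constraints — constraint 1: a - e = 0; constraint 2: b - c = 0; constraint 3: b + c = 6 — and the others hold by inspection.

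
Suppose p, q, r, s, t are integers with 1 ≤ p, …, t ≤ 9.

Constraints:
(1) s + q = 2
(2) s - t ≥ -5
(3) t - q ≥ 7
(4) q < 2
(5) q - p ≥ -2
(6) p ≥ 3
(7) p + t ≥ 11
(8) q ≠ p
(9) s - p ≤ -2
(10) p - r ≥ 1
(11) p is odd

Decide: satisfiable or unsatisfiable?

Constraints 2, 3, 5, and 9 give s − t ≥ -5, t − q ≥ 7, q − p ≥ -2, p − s ≥ 2.
Adding all 4 inequalities: the left sides telescope to 0, and the right sides sum to (-5) + 7 + (-2) + 2 = 2. So 0 ≥ 2, which is false.

Unsatisfiable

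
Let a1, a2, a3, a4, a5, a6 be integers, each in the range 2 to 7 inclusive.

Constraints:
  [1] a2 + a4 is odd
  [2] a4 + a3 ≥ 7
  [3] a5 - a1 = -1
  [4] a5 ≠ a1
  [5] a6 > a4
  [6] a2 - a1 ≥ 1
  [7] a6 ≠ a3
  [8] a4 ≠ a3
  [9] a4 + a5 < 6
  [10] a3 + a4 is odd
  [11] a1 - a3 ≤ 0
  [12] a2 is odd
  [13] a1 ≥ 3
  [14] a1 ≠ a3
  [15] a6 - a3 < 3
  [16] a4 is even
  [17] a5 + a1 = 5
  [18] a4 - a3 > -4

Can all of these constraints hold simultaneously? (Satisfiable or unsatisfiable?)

Satisfiable

Setting (a1, a2, a3, a4, a5, a6) = (3, 5, 5, 2, 2, 7) satisfies everything: constraint 2: a4 + a3 = 7; constraint 3: a5 - a1 = -1; constraint 6: a2 - a1 = 2, and the others follow.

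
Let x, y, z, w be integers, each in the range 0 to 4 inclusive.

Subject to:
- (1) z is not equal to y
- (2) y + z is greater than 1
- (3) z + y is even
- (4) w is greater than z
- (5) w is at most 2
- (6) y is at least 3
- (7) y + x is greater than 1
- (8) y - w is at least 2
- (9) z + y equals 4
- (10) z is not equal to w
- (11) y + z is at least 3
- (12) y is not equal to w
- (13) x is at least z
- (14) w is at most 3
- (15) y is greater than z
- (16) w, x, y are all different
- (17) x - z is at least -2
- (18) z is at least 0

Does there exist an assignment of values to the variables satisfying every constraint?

Satisfiable

One satisfying assignment is x = 0, y = 4, z = 0, w = 1.
For the less obvious constraints — constraint 2: y + z = 4; constraint 7: y + x = 4 — and the others hold by inspection.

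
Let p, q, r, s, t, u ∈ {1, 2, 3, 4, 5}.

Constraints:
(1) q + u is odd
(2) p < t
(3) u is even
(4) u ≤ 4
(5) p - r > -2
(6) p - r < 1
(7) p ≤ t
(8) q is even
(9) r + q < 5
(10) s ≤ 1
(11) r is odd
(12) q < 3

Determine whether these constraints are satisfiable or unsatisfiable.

Constraint 8 makes q even and constraint 3 makes u even, so q + u must be even. Constraint 1 says q + u is odd — contradiction.

Unsatisfiable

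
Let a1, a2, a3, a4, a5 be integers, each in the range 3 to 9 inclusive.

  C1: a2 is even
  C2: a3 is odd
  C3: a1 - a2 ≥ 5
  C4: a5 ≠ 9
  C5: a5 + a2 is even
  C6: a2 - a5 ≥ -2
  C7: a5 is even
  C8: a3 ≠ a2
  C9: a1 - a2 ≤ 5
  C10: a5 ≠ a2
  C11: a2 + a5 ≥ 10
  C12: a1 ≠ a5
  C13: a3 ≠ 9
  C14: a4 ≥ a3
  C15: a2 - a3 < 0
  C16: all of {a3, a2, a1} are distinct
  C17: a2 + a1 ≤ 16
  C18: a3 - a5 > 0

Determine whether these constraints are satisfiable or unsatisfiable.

Satisfiable

One satisfying assignment is a1 = 9, a2 = 4, a3 = 7, a4 = 9, a5 = 6.
For the less obvious constraints — constraint 3: a1 - a2 = 5; constraint 6: a2 - a5 = -2 — and the others hold by inspection.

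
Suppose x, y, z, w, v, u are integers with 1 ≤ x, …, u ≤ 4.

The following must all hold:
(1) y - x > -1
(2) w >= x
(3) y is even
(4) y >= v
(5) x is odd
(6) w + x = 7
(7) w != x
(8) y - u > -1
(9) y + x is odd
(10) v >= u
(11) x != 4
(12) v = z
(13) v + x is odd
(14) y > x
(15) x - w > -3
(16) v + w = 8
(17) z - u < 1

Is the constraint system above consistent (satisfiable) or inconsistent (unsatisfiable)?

Satisfiable

Try x = 3, y = 4, z = 4, w = 4, v = 4, u = 4.
Check constraint 1: y - x = 1; constraint 6: w + x = 7. The remaining constraints are straightforward to verify.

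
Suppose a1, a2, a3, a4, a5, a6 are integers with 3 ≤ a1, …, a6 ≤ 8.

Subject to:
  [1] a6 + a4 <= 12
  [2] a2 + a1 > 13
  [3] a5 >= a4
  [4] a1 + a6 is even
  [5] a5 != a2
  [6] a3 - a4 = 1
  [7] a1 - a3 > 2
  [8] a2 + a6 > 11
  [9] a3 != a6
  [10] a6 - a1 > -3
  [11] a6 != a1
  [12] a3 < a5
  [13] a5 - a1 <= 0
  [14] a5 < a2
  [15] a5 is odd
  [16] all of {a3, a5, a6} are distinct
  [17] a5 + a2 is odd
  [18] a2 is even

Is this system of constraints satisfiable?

Satisfiable

Try a1 = 8, a2 = 8, a3 = 4, a4 = 3, a5 = 5, a6 = 6.
Check constraint 1: a6 + a4 = 9; constraint 2: a2 + a1 = 16. The remaining constraints are straightforward to verify.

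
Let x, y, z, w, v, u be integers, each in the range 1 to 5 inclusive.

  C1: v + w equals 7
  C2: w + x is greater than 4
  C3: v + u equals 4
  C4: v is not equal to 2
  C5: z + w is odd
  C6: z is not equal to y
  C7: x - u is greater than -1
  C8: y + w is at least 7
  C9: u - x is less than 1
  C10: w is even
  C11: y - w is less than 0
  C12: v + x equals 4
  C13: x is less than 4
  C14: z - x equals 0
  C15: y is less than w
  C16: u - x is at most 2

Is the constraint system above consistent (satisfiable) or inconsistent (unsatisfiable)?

Satisfiable

Setting (x, y, z, w, v, u) = (1, 3, 1, 4, 3, 1) satisfies everything: constraint 1: v + w = 7; constraint 2: w + x = 5; constraint 3: v + u = 4, and the others follow.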